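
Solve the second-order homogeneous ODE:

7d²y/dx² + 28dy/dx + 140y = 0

Characteristic equation: 7r² + 28r + 140 = 0
Divide by 7: r² + 4r + 20 = 0
Roots: r = -2 ± 4i (complex conjugates)
General solution: y = e^(-2x)(C₁cos(4x) + C₂sin(4x))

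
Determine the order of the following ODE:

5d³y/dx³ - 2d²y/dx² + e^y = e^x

The order is 3 (highest derivative is of order 3).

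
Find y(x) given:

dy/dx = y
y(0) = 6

General solution: y = Ce^x
Applying IC y(0) = 6:
Particular solution: y = 6e^x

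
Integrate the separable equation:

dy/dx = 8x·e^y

Separating variables and integrating:
-e^(-y) = 4x² + C

General solution: y = -ln(C - 4x²)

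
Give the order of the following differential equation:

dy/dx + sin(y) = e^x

The order is 1 (highest derivative is of order 1).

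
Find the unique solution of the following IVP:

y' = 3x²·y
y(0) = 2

General solution: y = Ce^(x³)
Applying IC y(0) = 2:
Particular solution: y = 2e^(x³)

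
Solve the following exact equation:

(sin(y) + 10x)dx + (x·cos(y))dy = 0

Verify exactness: ∂M/∂y = ∂N/∂x ✓
Find F(x,y) such that ∂F/∂x = M, ∂F/∂y = N
Solution: x·sin(y) + 5x² = C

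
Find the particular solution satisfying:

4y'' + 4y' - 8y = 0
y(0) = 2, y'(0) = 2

General solution: y = C₁e^x + C₂e^(-2x)
Applying ICs: C₁ = 2, C₂ = 0
Particular solution: y = 2e^x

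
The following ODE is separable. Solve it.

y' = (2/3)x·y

Separating variables and integrating:
ln|y| = x^2/3 + C

General solution: y = Ce^(x^2/3)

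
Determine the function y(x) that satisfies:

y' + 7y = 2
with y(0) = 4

General solution: y = 2/7 + Ce^(-7x)
Applying y(0) = 4: C = 4 - 2/7 = 26/7
Particular solution: y = 2/7 + (26/7)e^(-7x)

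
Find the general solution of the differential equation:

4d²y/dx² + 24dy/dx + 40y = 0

Characteristic equation: 4r² + 24r + 40 = 0
Divide by 4: r² + 6r + 10 = 0
Roots: r = -3 ± i (complex conjugates)
General solution: y = e^(-3x)(C₁cos(x) + C₂sin(x))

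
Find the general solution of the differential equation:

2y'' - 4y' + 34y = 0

Characteristic equation: 2r² - 4r + 34 = 0
Divide by 2: r² - 2r + 17 = 0
Roots: r = 1 ± 4i (complex conjugates)
General solution: y = e^x(C₁cos(4x) + C₂sin(4x))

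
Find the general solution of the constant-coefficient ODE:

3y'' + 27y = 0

Characteristic equation: 3r² + 27 = 0
Divide by 3: r² + 9 = 0
Roots: r = ±3i (complex conjugates)
General solution: y = C₁cos(3x) + C₂sin(3x)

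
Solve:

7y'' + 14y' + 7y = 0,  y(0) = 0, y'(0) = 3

General solution: y = (C₁ + C₂x)e^(-x)
Repeated root r = -1
Applying ICs: C₁ = 0, C₂ = 3
Particular solution: y = 3xe^(-x)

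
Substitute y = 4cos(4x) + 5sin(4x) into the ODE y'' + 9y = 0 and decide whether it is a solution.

Verification:
y'' = -64cos(4x) - 80sin(4x)
y'' + 9y ≠ 0 (frequency mismatch: got 16 instead of 9)

No, it is not a solution.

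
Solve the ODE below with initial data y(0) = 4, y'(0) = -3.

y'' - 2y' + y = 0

General solution: y = (C₁ + C₂x)e^x
Repeated root r = 1
Applying ICs: C₁ = 4, C₂ = -7
Particular solution: y = (4 - 7x)e^x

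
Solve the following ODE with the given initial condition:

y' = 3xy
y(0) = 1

General solution: y = Ce^(3x²/2)
Applying IC y(0) = 1:
Particular solution: y = e^(3x²/2)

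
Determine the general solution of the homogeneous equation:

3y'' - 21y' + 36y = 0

Characteristic equation: 3r² - 21r + 36 = 0
Divide by 3: r² - 7r + 12 = 0
Roots: r = 3, 4 (distinct real)
General solution: y = C₁e^(3x) + C₂e^(4x)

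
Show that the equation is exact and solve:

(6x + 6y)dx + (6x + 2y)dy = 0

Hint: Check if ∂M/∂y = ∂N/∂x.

Verify exactness: ∂M/∂y = ∂N/∂x ✓
Find F(x,y) such that ∂F/∂x = M, ∂F/∂y = N
Solution: 3x² + 6xy + y² = C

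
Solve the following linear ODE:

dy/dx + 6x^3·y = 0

Using integrating factor method:

General solution: y = Ce^(-3x^4/2)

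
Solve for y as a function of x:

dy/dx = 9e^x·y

Separating variables and integrating:
ln|y| = 9e^x + C

General solution: y = Ce^(9e^x)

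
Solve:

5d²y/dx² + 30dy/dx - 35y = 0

Characteristic equation: 5r² + 30r - 35 = 0
Divide by 5: r² + 6r - 7 = 0
Roots: r = 1, -7 (distinct real)
General solution: y = C₁e^x + C₂e^(-7x)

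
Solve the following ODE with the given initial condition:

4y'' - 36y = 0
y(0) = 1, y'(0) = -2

General solution: y = C₁e^(3x) + C₂e^(-3x)
Applying ICs: C₁ = 1/6, C₂ = 5/6
Particular solution: y = (1/6)e^(3x) + (5/6)e^(-3x)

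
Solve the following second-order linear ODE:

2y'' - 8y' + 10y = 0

Characteristic equation: 2r² - 8r + 10 = 0
Divide by 2: r² - 4r + 5 = 0
Roots: r = 2 ± i (complex conjugates)
General solution: y = e^(2x)(C₁cos(x) + C₂sin(x))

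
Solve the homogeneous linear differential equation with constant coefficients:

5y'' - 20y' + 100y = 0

Characteristic equation: 5r² - 20r + 100 = 0
Divide by 5: r² - 4r + 20 = 0
Roots: r = 2 ± 4i (complex conjugates)
General solution: y = e^(2x)(C₁cos(4x) + C₂sin(4x))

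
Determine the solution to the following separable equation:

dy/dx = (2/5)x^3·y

Separating variables and integrating:
ln|y| = x^4/10 + C

General solution: y = Ce^(x^4/10)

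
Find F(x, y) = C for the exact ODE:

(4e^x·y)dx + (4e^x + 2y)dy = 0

Verify exactness: ∂M/∂y = ∂N/∂x ✓
Find F(x,y) such that ∂F/∂x = M, ∂F/∂y = N
Solution: 4e^x·y + y² = C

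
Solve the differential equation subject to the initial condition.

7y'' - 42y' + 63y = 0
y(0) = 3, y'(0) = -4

General solution: y = (C₁ + C₂x)e^(3x)
Repeated root r = 3
Applying ICs: C₁ = 3, C₂ = -13
Particular solution: y = (3 - 13x)e^(3x)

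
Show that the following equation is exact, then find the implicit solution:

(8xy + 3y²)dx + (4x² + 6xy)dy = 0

Verify exactness: ∂M/∂y = ∂N/∂x ✓
Find F(x,y) such that ∂F/∂x = M, ∂F/∂y = N
Solution: 4x²y + 3xy² = C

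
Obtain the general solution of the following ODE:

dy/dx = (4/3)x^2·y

Separating variables and integrating:
ln|y| = 4x^3/9 + C

General solution: y = Ce^(4x^3/9)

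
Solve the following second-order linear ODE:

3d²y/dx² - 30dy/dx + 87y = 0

Characteristic equation: 3r² - 30r + 87 = 0
Divide by 3: r² - 10r + 29 = 0
Roots: r = 5 ± 2i (complex conjugates)
General solution: y = e^(5x)(C₁cos(2x) + C₂sin(2x))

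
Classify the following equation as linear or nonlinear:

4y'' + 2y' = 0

Linear (y and its derivatives appear to the first power only, no products of y terms)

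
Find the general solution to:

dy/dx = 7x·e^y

Separating variables and integrating:
-e^(-y) = 7x²/2 + C

General solution: y = -ln(C - 7x²/2)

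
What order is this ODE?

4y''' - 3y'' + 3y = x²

The order is 3 (highest derivative is of order 3).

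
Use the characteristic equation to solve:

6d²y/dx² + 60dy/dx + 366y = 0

Characteristic equation: 6r² + 60r + 366 = 0
Divide by 6: r² + 10r + 61 = 0
Roots: r = -5 ± 6i (complex conjugates)
General solution: y = e^(-5x)(C₁cos(6x) + C₂sin(6x))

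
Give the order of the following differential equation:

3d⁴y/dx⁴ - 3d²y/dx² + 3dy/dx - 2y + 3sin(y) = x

The order is 4 (highest derivative is of order 4).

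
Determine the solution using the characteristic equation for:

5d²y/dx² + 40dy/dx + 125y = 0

Characteristic equation: 5r² + 40r + 125 = 0
Divide by 5: r² + 8r + 25 = 0
Roots: r = -4 ± 3i (complex conjugates)
General solution: y = e^(-4x)(C₁cos(3x) + C₂sin(3x))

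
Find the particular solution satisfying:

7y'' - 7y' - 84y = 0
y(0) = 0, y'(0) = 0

General solution: y = C₁e^(4x) + C₂e^(-3x)
Applying ICs: C₁ = 0, C₂ = 0
Particular solution: y = 0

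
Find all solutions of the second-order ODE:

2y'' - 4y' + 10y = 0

Characteristic equation: 2r² - 4r + 10 = 0
Divide by 2: r² - 2r + 5 = 0
Roots: r = 1 ± 2i (complex conjugates)
General solution: y = e^x(C₁cos(2x) + C₂sin(2x))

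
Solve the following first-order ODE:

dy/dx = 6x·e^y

Separating variables and integrating:
-e^(-y) = 3x² + C

General solution: y = -ln(C - 3x²)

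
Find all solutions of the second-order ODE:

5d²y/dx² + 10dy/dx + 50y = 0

Characteristic equation: 5r² + 10r + 50 = 0
Divide by 5: r² + 2r + 10 = 0
Roots: r = -1 ± 3i (complex conjugates)
General solution: y = e^(-x)(C₁cos(3x) + C₂sin(3x))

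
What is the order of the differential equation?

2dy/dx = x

The order is 1 (highest derivative is of order 1).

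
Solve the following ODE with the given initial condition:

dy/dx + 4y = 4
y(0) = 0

General solution: y = 1 + Ce^(-4x)
Applying y(0) = 0: C = 0 - 1 = -1
Particular solution: y = 1 - e^(-4x)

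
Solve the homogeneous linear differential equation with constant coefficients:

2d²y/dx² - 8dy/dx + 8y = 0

Characteristic equation: 2r² - 8r + 8 = 0
Divide by 2: r² - 4r + 4 = 0
Factored: (r - 2)² = 0
Repeated root: r = 2
General solution: y = (C₁ + C₂x)e^(2x)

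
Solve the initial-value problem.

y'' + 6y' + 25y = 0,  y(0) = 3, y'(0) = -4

General solution: y = e^(-3x)(C₁cos(4x) + C₂sin(4x))
Complex roots r = -3 ± 4i
Applying ICs: C₁ = 3, C₂ = 5/4
Particular solution: y = e^(-3x)(3cos(4x) + (5/4)sin(4x))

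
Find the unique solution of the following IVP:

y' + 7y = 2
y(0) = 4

General solution: y = 2/7 + Ce^(-7x)
Applying y(0) = 4: C = 4 - 2/7 = 26/7
Particular solution: y = 2/7 + (26/7)e^(-7x)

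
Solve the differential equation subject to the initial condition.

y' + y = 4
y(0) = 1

General solution: y = 4 + Ce^(-x)
Applying y(0) = 1: C = 1 - 4 = -3
Particular solution: y = 4 - 3e^(-x)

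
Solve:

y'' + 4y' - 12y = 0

Characteristic equation: r² + 4r - 12 = 0
Roots: r = 2, -6 (distinct real)
General solution: y = C₁e^(2x) + C₂e^(-6x)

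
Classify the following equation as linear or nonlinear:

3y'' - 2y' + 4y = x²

Linear (y and its derivatives appear to the first power only, no products of y terms)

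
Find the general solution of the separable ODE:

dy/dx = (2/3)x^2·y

Separating variables and integrating:
ln|y| = 2x^3/9 + C

General solution: y = Ce^(2x^3/9)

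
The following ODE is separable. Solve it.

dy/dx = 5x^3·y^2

Separating variables and integrating:
-1/y = 5x^4/4 + C

General solution: y^-1 = (-5/4)x^4 + C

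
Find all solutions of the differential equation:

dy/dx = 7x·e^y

Separating variables and integrating:
-e^(-y) = 7x²/2 + C

General solution: y = -ln(C - 7x²/2)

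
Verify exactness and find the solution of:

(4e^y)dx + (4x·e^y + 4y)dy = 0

Verify exactness: ∂M/∂y = ∂N/∂x ✓
Find F(x,y) such that ∂F/∂x = M, ∂F/∂y = N
Solution: 4x·e^y + 2y² = C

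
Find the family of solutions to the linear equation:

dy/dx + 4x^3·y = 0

Using integrating factor method:

General solution: y = Ce^(-x^4)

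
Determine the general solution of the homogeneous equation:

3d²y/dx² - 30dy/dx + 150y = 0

Characteristic equation: 3r² - 30r + 150 = 0
Divide by 3: r² - 10r + 50 = 0
Roots: r = 5 ± 5i (complex conjugates)
General solution: y = e^(5x)(C₁cos(5x) + C₂sin(5x))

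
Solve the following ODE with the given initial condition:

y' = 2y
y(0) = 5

General solution: y = Ce^(2x)
Applying IC y(0) = 5:
Particular solution: y = 5e^(2x)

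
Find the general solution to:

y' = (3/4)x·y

Separating variables and integrating:
ln|y| = 3x^2/8 + C

General solution: y = Ce^(3x^2/8)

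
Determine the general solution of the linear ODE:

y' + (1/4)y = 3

Using integrating factor method:

General solution: y = 12 + Ce^(-x/4)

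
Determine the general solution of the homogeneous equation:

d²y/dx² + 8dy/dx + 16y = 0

Characteristic equation: r² + 8r + 16 = 0
Factored: (r + 4)² = 0
Repeated root: r = -4
General solution: y = (C₁ + C₂x)e^(-4x)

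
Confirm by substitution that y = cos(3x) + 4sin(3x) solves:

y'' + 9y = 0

Verification:
y'' = -9cos(3x) - 36sin(3x)
y'' + 9y = 0 ✓

Yes, it is a solution.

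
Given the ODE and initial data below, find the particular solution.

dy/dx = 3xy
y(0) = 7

General solution: y = Ce^(3x²/2)
Applying IC y(0) = 7:
Particular solution: y = 7e^(3x²/2)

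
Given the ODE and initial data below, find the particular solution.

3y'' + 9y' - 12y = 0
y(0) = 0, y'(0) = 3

General solution: y = C₁e^x + C₂e^(-4x)
Applying ICs: C₁ = 3/5, C₂ = -3/5
Particular solution: y = (3/5)e^x - (3/5)e^(-4x)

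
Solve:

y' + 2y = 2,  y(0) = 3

General solution: y = 1 + Ce^(-2x)
Applying y(0) = 3: C = 3 - 1 = 2
Particular solution: y = 1 + 2e^(-2x)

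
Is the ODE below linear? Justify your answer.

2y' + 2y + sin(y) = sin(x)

No. Nonlinear (sin(y) is nonlinear in y)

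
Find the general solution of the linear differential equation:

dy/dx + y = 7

Using integrating factor method:

General solution: y = 7 + Ce^(-x)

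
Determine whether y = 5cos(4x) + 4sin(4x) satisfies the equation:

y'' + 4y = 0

Verification:
y'' = -80cos(4x) - 64sin(4x)
y'' + 4y ≠ 0 (frequency mismatch: got 16 instead of 4)

No, it is not a solution.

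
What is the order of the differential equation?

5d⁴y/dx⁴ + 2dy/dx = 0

The order is 4 (highest derivative is of order 4).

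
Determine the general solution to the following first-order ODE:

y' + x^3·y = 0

Using integrating factor method:

General solution: y = Ce^(-x^4/4)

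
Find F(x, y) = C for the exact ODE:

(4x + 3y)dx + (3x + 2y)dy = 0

Verify exactness: ∂M/∂y = ∂N/∂x ✓
Find F(x,y) such that ∂F/∂x = M, ∂F/∂y = N
Solution: 2x² + 3xy + y² = C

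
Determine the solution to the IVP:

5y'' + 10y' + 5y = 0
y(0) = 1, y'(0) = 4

General solution: y = (C₁ + C₂x)e^(-x)
Repeated root r = -1
Applying ICs: C₁ = 1, C₂ = 5
Particular solution: y = (1 + 5x)e^(-x)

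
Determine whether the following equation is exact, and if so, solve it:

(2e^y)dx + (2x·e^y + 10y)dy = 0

Verify exactness: ∂M/∂y = ∂N/∂x ✓
Find F(x,y) such that ∂F/∂x = M, ∂F/∂y = N
Solution: 2x·e^y + 5y² = C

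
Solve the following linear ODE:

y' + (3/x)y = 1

Using integrating factor method:

General solution: y = (1/4)x + Cx^(-3)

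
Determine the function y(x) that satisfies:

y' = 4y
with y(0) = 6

General solution: y = Ce^(4x)
Applying IC y(0) = 6:
Particular solution: y = 6e^(4x)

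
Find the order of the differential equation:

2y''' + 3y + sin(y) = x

The order is 3 (highest derivative is of order 3).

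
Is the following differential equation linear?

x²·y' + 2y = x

Yes. Linear (y and its derivatives appear to the first power only, no products of y terms)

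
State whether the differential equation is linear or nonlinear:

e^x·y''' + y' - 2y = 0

Linear (y and its derivatives appear to the first power only, no products of y terms)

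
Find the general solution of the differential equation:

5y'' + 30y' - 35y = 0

Characteristic equation: 5r² + 30r - 35 = 0
Divide by 5: r² + 6r - 7 = 0
Roots: r = 1, -7 (distinct real)
General solution: y = C₁e^x + C₂e^(-7x)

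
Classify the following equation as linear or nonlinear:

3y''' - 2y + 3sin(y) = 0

Nonlinear (sin(y) is nonlinear in y)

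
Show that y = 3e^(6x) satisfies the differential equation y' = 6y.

Verification:
y = 3e^(6x)
y' = 18e^(6x)
6y = 18e^(6x)
y' = 6y ✓

Yes, it is a solution.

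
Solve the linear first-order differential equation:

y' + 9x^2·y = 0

Using integrating factor method:

General solution: y = Ce^(-3x^3)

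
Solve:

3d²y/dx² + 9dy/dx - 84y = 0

Characteristic equation: 3r² + 9r - 84 = 0
Divide by 3: r² + 3r - 28 = 0
Roots: r = 4, -7 (distinct real)
General solution: y = C₁e^(4x) + C₂e^(-7x)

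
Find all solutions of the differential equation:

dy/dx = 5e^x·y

Separating variables and integrating:
ln|y| = 5e^x + C

General solution: y = Ce^(5e^x)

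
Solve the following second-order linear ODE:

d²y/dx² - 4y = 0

Characteristic equation: r² - 4 = 0
Roots: r = 2, -2 (distinct real)
General solution: y = C₁e^(2x) + C₂e^(-2x)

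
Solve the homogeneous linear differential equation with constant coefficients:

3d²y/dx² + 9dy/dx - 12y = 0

Characteristic equation: 3r² + 9r - 12 = 0
Divide by 3: r² + 3r - 4 = 0
Roots: r = 1, -4 (distinct real)
General solution: y = C₁e^x + C₂e^(-4x)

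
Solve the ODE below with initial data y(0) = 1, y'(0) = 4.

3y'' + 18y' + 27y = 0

General solution: y = (C₁ + C₂x)e^(-3x)
Repeated root r = -3
Applying ICs: C₁ = 1, C₂ = 7
Particular solution: y = (1 + 7x)e^(-3x)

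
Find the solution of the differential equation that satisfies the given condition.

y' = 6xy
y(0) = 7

General solution: y = Ce^(3x²)
Applying IC y(0) = 7:
Particular solution: y = 7e^(3x²)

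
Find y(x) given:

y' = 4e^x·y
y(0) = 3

General solution: y = Ce^(4e^x)
Applying IC y(0) = 3:
Particular solution: y = 3e^(4(e^x - 1))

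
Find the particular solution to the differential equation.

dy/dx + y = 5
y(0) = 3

General solution: y = 5 + Ce^(-x)
Applying y(0) = 3: C = 3 - 5 = -2
Particular solution: y = 5 - 2e^(-x)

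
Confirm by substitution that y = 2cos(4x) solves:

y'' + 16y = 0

Verification:
y'' = -32cos(4x)
y'' + 16y = 0 ✓

Yes, it is a solution.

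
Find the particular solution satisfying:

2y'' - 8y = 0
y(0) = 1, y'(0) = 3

General solution: y = C₁e^(2x) + C₂e^(-2x)
Applying ICs: C₁ = 5/4, C₂ = -1/4
Particular solution: y = (5/4)e^(2x) - (1/4)e^(-2x)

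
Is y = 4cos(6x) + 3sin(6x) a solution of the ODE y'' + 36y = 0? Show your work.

Verification:
y'' = -144cos(6x) - 108sin(6x)
y'' + 36y = 0 ✓

Yes, it is a solution.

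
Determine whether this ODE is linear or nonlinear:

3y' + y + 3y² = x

Nonlinear (y² term)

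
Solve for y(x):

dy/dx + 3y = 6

Using integrating factor method:

General solution: y = 2 + Ce^(-3x)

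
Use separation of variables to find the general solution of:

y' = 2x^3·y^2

Separating variables and integrating:
-1/y = x^4/2 + C

General solution: y^-1 = (-1/2)x^4 + C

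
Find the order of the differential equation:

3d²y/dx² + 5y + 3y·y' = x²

The order is 2 (highest derivative is of order 2).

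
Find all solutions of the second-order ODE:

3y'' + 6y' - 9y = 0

Characteristic equation: 3r² + 6r - 9 = 0
Divide by 3: r² + 2r - 3 = 0
Roots: r = 1, -3 (distinct real)
General solution: y = C₁e^x + C₂e^(-3x)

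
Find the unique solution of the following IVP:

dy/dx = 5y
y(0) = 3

General solution: y = Ce^(5x)
Applying IC y(0) = 3:
Particular solution: y = 3e^(5x)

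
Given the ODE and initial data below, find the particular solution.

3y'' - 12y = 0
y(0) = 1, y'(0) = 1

General solution: y = C₁e^(2x) + C₂e^(-2x)
Applying ICs: C₁ = 3/4, C₂ = 1/4
Particular solution: y = (3/4)e^(2x) + (1/4)e^(-2x)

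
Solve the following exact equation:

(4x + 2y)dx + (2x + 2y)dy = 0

Verify exactness: ∂M/∂y = ∂N/∂x ✓
Find F(x,y) such that ∂F/∂x = M, ∂F/∂y = N
Solution: 2x² + 2xy + y² = C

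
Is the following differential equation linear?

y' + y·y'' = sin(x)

No. Nonlinear (y·y'' term)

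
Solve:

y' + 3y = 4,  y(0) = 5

General solution: y = 4/3 + Ce^(-3x)
Applying y(0) = 5: C = 5 - 4/3 = 11/3
Particular solution: y = 4/3 + (11/3)e^(-3x)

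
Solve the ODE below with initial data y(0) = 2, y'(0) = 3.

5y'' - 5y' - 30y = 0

General solution: y = C₁e^(3x) + C₂e^(-2x)
Applying ICs: C₁ = 7/5, C₂ = 3/5
Particular solution: y = (7/5)e^(3x) + (3/5)e^(-2x)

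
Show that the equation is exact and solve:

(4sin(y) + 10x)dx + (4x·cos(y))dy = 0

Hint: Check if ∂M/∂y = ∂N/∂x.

Verify exactness: ∂M/∂y = ∂N/∂x ✓
Find F(x,y) such that ∂F/∂x = M, ∂F/∂y = N
Solution: 4x·sin(y) + 5x² = C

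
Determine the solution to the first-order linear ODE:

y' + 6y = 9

Using integrating factor method:

General solution: y = 3/2 + Ce^(-6x)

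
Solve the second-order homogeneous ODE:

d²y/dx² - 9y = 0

Characteristic equation: r² - 9 = 0
Roots: r = 3, -3 (distinct real)
General solution: y = C₁e^(3x) + C₂e^(-3x)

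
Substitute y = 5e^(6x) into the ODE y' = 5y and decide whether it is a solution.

Verification:
y = 5e^(6x)
y' = 30e^(6x)
But 5y = 25e^(6x)
y' ≠ 5y — the derivative does not match

No, it is not a solution.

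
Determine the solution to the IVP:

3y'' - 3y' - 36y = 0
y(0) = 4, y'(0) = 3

General solution: y = C₁e^(4x) + C₂e^(-3x)
Applying ICs: C₁ = 15/7, C₂ = 13/7
Particular solution: y = (15/7)e^(4x) + (13/7)e^(-3x)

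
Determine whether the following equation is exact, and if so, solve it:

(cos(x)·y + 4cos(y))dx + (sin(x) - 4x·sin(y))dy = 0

Verify exactness: ∂M/∂y = ∂N/∂x ✓
Find F(x,y) such that ∂F/∂x = M, ∂F/∂y = N
Solution: sin(x)·y + 4x·cos(y) = C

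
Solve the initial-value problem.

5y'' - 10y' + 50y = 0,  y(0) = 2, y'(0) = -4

General solution: y = e^x(C₁cos(3x) + C₂sin(3x))
Complex roots r = 1 ± 3i
Applying ICs: C₁ = 2, C₂ = -2
Particular solution: y = e^x(2cos(3x) - 2sin(3x))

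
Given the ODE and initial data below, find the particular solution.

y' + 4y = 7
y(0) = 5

General solution: y = 7/4 + Ce^(-4x)
Applying y(0) = 5: C = 5 - 7/4 = 13/4
Particular solution: y = 7/4 + (13/4)e^(-4x)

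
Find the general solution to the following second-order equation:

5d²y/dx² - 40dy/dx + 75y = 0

Characteristic equation: 5r² - 40r + 75 = 0
Divide by 5: r² - 8r + 15 = 0
Roots: r = 3, 5 (distinct real)
General solution: y = C₁e^(3x) + C₂e^(5x)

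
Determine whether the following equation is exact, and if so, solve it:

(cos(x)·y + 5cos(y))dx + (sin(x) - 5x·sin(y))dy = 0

Verify exactness: ∂M/∂y = ∂N/∂x ✓
Find F(x,y) such that ∂F/∂x = M, ∂F/∂y = N
Solution: sin(x)·y + 5x·cos(y) = C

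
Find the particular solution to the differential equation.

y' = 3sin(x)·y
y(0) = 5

General solution: y = Ce^(-3cos(x))
Applying IC y(0) = 5:
Particular solution: y = 5e^(3(1-cos(x)))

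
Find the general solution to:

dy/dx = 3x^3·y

Separating variables and integrating:
ln|y| = 3x^4/4 + C

General solution: y = Ce^(3x^4/4)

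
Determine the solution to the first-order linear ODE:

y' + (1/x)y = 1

Using integrating factor method:

General solution: y = (1/2)x + C/x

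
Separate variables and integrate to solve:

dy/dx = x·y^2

Separating variables and integrating:
-1/y = x^2/2 + C

General solution: y^-1 = (-1/2)x^2 + C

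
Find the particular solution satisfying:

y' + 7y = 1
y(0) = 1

General solution: y = 1/7 + Ce^(-7x)
Applying y(0) = 1: C = 1 - 1/7 = 6/7
Particular solution: y = 1/7 + (6/7)e^(-7x)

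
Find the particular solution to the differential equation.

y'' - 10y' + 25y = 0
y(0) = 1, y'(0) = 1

General solution: y = (C₁ + C₂x)e^(5x)
Repeated root r = 5
Applying ICs: C₁ = 1, C₂ = -4
Particular solution: y = (1 - 4x)e^(5x)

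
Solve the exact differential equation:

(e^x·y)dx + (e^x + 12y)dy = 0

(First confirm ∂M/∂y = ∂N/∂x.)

Verify exactness: ∂M/∂y = ∂N/∂x ✓
Find F(x,y) such that ∂F/∂x = M, ∂F/∂y = N
Solution: e^x·y + 6y² = C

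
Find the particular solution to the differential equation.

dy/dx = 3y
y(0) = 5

General solution: y = Ce^(3x)
Applying IC y(0) = 5:
Particular solution: y = 5e^(3x)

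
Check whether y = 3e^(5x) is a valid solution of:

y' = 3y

Verification:
y = 3e^(5x)
y' = 15e^(5x)
But 3y = 9e^(5x)
y' ≠ 3y — the derivative does not match

No, it is not a solution.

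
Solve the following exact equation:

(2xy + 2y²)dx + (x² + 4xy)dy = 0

Verify exactness: ∂M/∂y = ∂N/∂x ✓
Find F(x,y) such that ∂F/∂x = M, ∂F/∂y = N
Solution: x²y + 2xy² = C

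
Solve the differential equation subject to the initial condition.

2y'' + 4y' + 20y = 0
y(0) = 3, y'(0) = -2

General solution: y = e^(-x)(C₁cos(3x) + C₂sin(3x))
Complex roots r = -1 ± 3i
Applying ICs: C₁ = 3, C₂ = 1/3
Particular solution: y = e^(-x)(3cos(3x) + (1/3)sin(3x))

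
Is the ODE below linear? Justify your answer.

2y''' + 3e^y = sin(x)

No. Nonlinear (e^y is nonlinear in y)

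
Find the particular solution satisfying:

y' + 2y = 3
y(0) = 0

General solution: y = 3/2 + Ce^(-2x)
Applying y(0) = 0: C = 0 - 3/2 = -3/2
Particular solution: y = 3/2 - (3/2)e^(-2x)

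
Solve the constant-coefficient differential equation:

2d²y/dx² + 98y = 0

Characteristic equation: 2r² + 98 = 0
Divide by 2: r² + 49 = 0
Roots: r = ±7i (complex conjugates)
General solution: y = C₁cos(7x) + C₂sin(7x)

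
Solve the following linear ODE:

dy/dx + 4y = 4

Using integrating factor method:

General solution: y = 1 + Ce^(-4x)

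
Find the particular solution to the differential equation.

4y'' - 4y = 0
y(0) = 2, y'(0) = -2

General solution: y = C₁e^x + C₂e^(-x)
Applying ICs: C₁ = 0, C₂ = 2
Particular solution: y = 2e^(-x)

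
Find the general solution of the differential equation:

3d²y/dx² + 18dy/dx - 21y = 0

Characteristic equation: 3r² + 18r - 21 = 0
Divide by 3: r² + 6r - 7 = 0
Roots: r = 1, -7 (distinct real)
General solution: y = C₁e^x + C₂e^(-7x)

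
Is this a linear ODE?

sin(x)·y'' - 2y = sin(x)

Yes. Linear (y and its derivatives appear to the first power only, no products of y terms)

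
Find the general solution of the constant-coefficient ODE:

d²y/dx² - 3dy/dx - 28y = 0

Characteristic equation: r² - 3r - 28 = 0
Roots: r = 7, -4 (distinct real)
General solution: y = C₁e^(7x) + C₂e^(-4x)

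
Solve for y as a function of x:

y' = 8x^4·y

Separating variables and integrating:
ln|y| = 8x^5/5 + C

General solution: y = Ce^(8x^5/5)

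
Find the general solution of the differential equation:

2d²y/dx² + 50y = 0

Characteristic equation: 2r² + 50 = 0
Divide by 2: r² + 25 = 0
Roots: r = ±5i (complex conjugates)
General solution: y = C₁cos(5x) + C₂sin(5x)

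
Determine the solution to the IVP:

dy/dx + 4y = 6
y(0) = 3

General solution: y = 3/2 + Ce^(-4x)
Applying y(0) = 3: C = 3 - 3/2 = 3/2
Particular solution: y = 3/2 + (3/2)e^(-4x)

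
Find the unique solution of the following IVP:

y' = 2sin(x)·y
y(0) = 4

General solution: y = Ce^(-2cos(x))
Applying IC y(0) = 4:
Particular solution: y = 4e^(2(1-cos(x)))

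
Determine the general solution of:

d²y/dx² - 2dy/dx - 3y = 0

Characteristic equation: r² - 2r - 3 = 0
Roots: r = 3, -1 (distinct real)
General solution: y = C₁e^(3x) + C₂e^(-x)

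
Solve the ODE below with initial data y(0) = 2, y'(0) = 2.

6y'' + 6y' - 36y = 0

General solution: y = C₁e^(2x) + C₂e^(-3x)
Applying ICs: C₁ = 8/5, C₂ = 2/5
Particular solution: y = (8/5)e^(2x) + (2/5)e^(-3x)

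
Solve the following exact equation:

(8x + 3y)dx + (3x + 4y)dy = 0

Verify exactness: ∂M/∂y = ∂N/∂x ✓
Find F(x,y) such that ∂F/∂x = M, ∂F/∂y = N
Solution: 4x² + 3xy + 2y² = C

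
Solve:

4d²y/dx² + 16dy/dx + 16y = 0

Characteristic equation: 4r² + 16r + 16 = 0
Divide by 4: r² + 4r + 4 = 0
Factored: (r + 2)² = 0
Repeated root: r = -2
General solution: y = (C₁ + C₂x)e^(-2x)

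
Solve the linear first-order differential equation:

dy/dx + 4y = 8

Using integrating factor method:

General solution: y = 2 + Ce^(-4x)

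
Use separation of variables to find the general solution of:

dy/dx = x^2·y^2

Separating variables and integrating:
-1/y = x^3/3 + C

General solution: y^-1 = (-1/3)x^3 + C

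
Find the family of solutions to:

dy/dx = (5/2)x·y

Separating variables and integrating:
ln|y| = 5x^2/4 + C

General solution: y = Ce^(5x^2/4)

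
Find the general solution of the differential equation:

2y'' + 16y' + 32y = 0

Characteristic equation: 2r² + 16r + 32 = 0
Divide by 2: r² + 8r + 16 = 0
Factored: (r + 4)² = 0
Repeated root: r = -4
General solution: y = (C₁ + C₂x)e^(-4x)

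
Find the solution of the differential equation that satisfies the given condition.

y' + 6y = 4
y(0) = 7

General solution: y = 2/3 + Ce^(-6x)
Applying y(0) = 7: C = 7 - 2/3 = 19/3
Particular solution: y = 2/3 + (19/3)e^(-6x)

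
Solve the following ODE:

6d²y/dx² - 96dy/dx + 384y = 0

Characteristic equation: 6r² - 96r + 384 = 0
Divide by 6: r² - 16r + 64 = 0
Factored: (r - 8)² = 0
Repeated root: r = 8
General solution: y = (C₁ + C₂x)e^(8x)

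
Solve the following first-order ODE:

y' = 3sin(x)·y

Separating variables and integrating:
ln|y| = -3cos(x) + C

General solution: y = Ce^(-3cos(x))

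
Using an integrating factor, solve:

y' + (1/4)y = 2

Using integrating factor method:

General solution: y = 8 + Ce^(-x/4)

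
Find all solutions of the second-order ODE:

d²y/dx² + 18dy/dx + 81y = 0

Characteristic equation: r² + 18r + 81 = 0
Factored: (r + 9)² = 0
Repeated root: r = -9
General solution: y = (C₁ + C₂x)e^(-9x)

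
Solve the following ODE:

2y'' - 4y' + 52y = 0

Characteristic equation: 2r² - 4r + 52 = 0
Divide by 2: r² - 2r + 26 = 0
Roots: r = 1 ± 5i (complex conjugates)
General solution: y = e^x(C₁cos(5x) + C₂sin(5x))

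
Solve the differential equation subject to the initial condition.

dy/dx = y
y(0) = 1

General solution: y = Ce^x
Applying IC y(0) = 1:
Particular solution: y = e^x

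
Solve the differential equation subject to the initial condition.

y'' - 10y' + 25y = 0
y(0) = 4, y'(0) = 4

General solution: y = (C₁ + C₂x)e^(5x)
Repeated root r = 5
Applying ICs: C₁ = 4, C₂ = -16
Particular solution: y = (4 - 16x)e^(5x)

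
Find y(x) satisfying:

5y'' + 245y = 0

Characteristic equation: 5r² + 245 = 0
Divide by 5: r² + 49 = 0
Roots: r = ±7i (complex conjugates)
General solution: y = C₁cos(7x) + C₂sin(7x)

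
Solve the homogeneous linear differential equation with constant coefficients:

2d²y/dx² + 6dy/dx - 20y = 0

Characteristic equation: 2r² + 6r - 20 = 0
Divide by 2: r² + 3r - 10 = 0
Roots: r = 2, -5 (distinct real)
General solution: y = C₁e^(2x) + C₂e^(-5x)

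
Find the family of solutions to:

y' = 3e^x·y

Separating variables and integrating:
ln|y| = 3e^x + C

General solution: y = Ce^(3e^x)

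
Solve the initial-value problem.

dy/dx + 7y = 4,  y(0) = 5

General solution: y = 4/7 + Ce^(-7x)
Applying y(0) = 5: C = 5 - 4/7 = 31/7
Particular solution: y = 4/7 + (31/7)e^(-7x)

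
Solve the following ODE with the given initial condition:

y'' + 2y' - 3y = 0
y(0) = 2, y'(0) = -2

General solution: y = C₁e^x + C₂e^(-3x)
Applying ICs: C₁ = 1, C₂ = 1
Particular solution: y = e^x + e^(-3x)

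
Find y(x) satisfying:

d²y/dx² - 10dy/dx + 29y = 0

Characteristic equation: r² - 10r + 29 = 0
Roots: r = 5 ± 2i (complex conjugates)
General solution: y = e^(5x)(C₁cos(2x) + C₂sin(2x))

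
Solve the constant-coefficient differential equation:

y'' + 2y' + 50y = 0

Characteristic equation: r² + 2r + 50 = 0
Roots: r = -1 ± 7i (complex conjugates)
General solution: y = e^(-x)(C₁cos(7x) + C₂sin(7x))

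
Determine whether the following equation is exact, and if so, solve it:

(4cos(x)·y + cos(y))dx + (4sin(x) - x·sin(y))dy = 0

Verify exactness: ∂M/∂y = ∂N/∂x ✓
Find F(x,y) such that ∂F/∂x = M, ∂F/∂y = N
Solution: 4sin(x)·y + x·cos(y) = C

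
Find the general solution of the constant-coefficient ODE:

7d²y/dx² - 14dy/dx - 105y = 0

Characteristic equation: 7r² - 14r - 105 = 0
Divide by 7: r² - 2r - 15 = 0
Roots: r = 5, -3 (distinct real)
General solution: y = C₁e^(5x) + C₂e^(-3x)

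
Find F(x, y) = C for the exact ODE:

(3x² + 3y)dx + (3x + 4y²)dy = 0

Verify exactness: ∂M/∂y = ∂N/∂x ✓
Find F(x,y) such that ∂F/∂x = M, ∂F/∂y = N
Solution: x³ + 3xy + 4y³/3 = C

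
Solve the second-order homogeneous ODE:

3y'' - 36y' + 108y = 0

Characteristic equation: 3r² - 36r + 108 = 0
Divide by 3: r² - 12r + 36 = 0
Factored: (r - 6)² = 0
Repeated root: r = 6
General solution: y = (C₁ + C₂x)e^(6x)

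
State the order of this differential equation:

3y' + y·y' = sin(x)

The order is 1 (highest derivative is of order 1).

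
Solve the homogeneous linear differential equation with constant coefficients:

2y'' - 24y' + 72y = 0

Characteristic equation: 2r² - 24r + 72 = 0
Divide by 2: r² - 12r + 36 = 0
Factored: (r - 6)² = 0
Repeated root: r = 6
General solution: y = (C₁ + C₂x)e^(6x)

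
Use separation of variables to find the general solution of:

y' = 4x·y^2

Separating variables and integrating:
-1/y = 2x^2 + C

General solution: y^-1 = -2x^2 + C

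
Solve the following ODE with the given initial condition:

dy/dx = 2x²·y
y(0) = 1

General solution: y = Ce^(2x³/3)
Applying IC y(0) = 1:
Particular solution: y = e^(2x³/3)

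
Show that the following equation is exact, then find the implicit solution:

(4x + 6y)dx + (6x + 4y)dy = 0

Verify exactness: ∂M/∂y = ∂N/∂x ✓
Find F(x,y) such that ∂F/∂x = M, ∂F/∂y = N
Solution: 2x² + 6xy + 2y² = C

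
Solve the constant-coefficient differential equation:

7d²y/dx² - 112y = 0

Characteristic equation: 7r² - 112 = 0
Divide by 7: r² - 16 = 0
Roots: r = 4, -4 (distinct real)
General solution: y = C₁e^(4x) + C₂e^(-4x)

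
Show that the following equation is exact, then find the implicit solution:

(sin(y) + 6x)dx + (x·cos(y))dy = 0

Verify exactness: ∂M/∂y = ∂N/∂x ✓
Find F(x,y) such that ∂F/∂x = M, ∂F/∂y = N
Solution: x·sin(y) + 3x² = C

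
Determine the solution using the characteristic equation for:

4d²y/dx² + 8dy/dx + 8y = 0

Characteristic equation: 4r² + 8r + 8 = 0
Divide by 4: r² + 2r + 2 = 0
Roots: r = -1 ± i (complex conjugates)
General solution: y = e^(-x)(C₁cos(x) + C₂sin(x))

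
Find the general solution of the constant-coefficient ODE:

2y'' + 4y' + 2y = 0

Characteristic equation: 2r² + 4r + 2 = 0
Divide by 2: r² + 2r + 1 = 0
Factored: (r + 1)² = 0
Repeated root: r = -1
General solution: y = (C₁ + C₂x)e^(-x)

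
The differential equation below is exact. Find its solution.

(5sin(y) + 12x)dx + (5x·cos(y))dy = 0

Verify exactness: ∂M/∂y = ∂N/∂x ✓
Find F(x,y) such that ∂F/∂x = M, ∂F/∂y = N
Solution: 5x·sin(y) + 6x² = C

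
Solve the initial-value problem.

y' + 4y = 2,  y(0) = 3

General solution: y = 1/2 + Ce^(-4x)
Applying y(0) = 3: C = 3 - 1/2 = 5/2
Particular solution: y = 1/2 + (5/2)e^(-4x)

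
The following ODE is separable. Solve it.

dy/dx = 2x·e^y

Separating variables and integrating:
-e^(-y) = x² + C

General solution: y = -ln(C - x²)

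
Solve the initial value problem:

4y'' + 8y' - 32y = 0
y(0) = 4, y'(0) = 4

General solution: y = C₁e^(2x) + C₂e^(-4x)
Applying ICs: C₁ = 10/3, C₂ = 2/3
Particular solution: y = (10/3)e^(2x) + (2/3)e^(-4x)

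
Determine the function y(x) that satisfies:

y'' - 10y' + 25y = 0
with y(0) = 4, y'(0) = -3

General solution: y = (C₁ + C₂x)e^(5x)
Repeated root r = 5
Applying ICs: C₁ = 4, C₂ = -23
Particular solution: y = (4 - 23x)e^(5x)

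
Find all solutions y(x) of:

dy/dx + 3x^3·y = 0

Using integrating factor method:

General solution: y = Ce^(-3x^4/4)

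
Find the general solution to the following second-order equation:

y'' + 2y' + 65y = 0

Characteristic equation: r² + 2r + 65 = 0
Roots: r = -1 ± 8i (complex conjugates)
General solution: y = e^(-x)(C₁cos(8x) + C₂sin(8x))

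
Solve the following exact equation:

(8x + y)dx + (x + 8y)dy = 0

Verify exactness: ∂M/∂y = ∂N/∂x ✓
Find F(x,y) such that ∂F/∂x = M, ∂F/∂y = N
Solution: 4x² + xy + 4y² = C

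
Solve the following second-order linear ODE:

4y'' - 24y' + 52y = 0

Characteristic equation: 4r² - 24r + 52 = 0
Divide by 4: r² - 6r + 13 = 0
Roots: r = 3 ± 2i (complex conjugates)
General solution: y = e^(3x)(C₁cos(2x) + C₂sin(2x))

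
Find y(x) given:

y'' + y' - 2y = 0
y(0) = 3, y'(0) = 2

General solution: y = C₁e^x + C₂e^(-2x)
Applying ICs: C₁ = 8/3, C₂ = 1/3
Particular solution: y = (8/3)e^x + (1/3)e^(-2x)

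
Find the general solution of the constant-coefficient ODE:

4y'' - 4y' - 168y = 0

Characteristic equation: 4r² - 4r - 168 = 0
Divide by 4: r² - r - 42 = 0
Roots: r = 7, -6 (distinct real)
General solution: y = C₁e^(7x) + C₂e^(-6x)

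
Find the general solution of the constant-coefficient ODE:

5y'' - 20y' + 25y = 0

Characteristic equation: 5r² - 20r + 25 = 0
Divide by 5: r² - 4r + 5 = 0
Roots: r = 2 ± i (complex conjugates)
General solution: y = e^(2x)(C₁cos(x) + C₂sin(x))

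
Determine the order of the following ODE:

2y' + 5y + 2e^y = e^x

The order is 1 (highest derivative is of order 1).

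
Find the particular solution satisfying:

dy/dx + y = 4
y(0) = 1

General solution: y = 4 + Ce^(-x)
Applying y(0) = 1: C = 1 - 4 = -3
Particular solution: y = 4 - 3e^(-x)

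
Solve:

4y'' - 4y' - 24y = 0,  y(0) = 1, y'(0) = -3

General solution: y = C₁e^(3x) + C₂e^(-2x)
Applying ICs: C₁ = -1/5, C₂ = 6/5
Particular solution: y = -(1/5)e^(3x) + (6/5)e^(-2x)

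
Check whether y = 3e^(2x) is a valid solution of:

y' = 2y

Verification:
y = 3e^(2x)
y' = 6e^(2x)
2y = 6e^(2x)
y' = 2y ✓

Yes, it is a solution.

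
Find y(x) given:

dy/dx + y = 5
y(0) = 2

General solution: y = 5 + Ce^(-x)
Applying y(0) = 2: C = 2 - 5 = -3
Particular solution: y = 5 - 3e^(-x)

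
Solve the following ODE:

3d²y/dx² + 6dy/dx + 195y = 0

Characteristic equation: 3r² + 6r + 195 = 0
Divide by 3: r² + 2r + 65 = 0
Roots: r = -1 ± 8i (complex conjugates)
General solution: y = e^(-x)(C₁cos(8x) + C₂sin(8x))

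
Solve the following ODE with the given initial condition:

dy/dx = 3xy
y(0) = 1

General solution: y = Ce^(3x²/2)
Applying IC y(0) = 1:
Particular solution: y = e^(3x²/2)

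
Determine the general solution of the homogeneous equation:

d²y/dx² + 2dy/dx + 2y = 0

Characteristic equation: r² + 2r + 2 = 0
Roots: r = -1 ± i (complex conjugates)
General solution: y = e^(-x)(C₁cos(x) + C₂sin(x))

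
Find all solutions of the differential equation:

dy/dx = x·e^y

Separating variables and integrating:
-e^(-y) = x²/2 + C

General solution: y = -ln(C - x²/2)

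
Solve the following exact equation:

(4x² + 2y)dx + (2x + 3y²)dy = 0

Verify exactness: ∂M/∂y = ∂N/∂x ✓
Find F(x,y) such that ∂F/∂x = M, ∂F/∂y = N
Solution: 4x³/3 + 2xy + y³ = C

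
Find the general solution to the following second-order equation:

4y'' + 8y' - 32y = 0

Characteristic equation: 4r² + 8r - 32 = 0
Divide by 4: r² + 2r - 8 = 0
Roots: r = 2, -4 (distinct real)
General solution: y = C₁e^(2x) + C₂e^(-4x)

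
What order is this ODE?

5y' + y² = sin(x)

The order is 1 (highest derivative is of order 1).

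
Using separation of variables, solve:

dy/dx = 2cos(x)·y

Separating variables and integrating:
ln|y| = 2sin(x) + C

General solution: y = Ce^(2sin(x))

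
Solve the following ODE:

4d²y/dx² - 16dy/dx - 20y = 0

Characteristic equation: 4r² - 16r - 20 = 0
Divide by 4: r² - 4r - 5 = 0
Roots: r = 5, -1 (distinct real)
General solution: y = C₁e^(5x) + C₂e^(-x)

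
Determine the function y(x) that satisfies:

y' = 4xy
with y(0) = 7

General solution: y = Ce^(2x²)
Applying IC y(0) = 7:
Particular solution: y = 7e^(2x²)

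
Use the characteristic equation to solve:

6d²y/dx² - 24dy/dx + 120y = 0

Characteristic equation: 6r² - 24r + 120 = 0
Divide by 6: r² - 4r + 20 = 0
Roots: r = 2 ± 4i (complex conjugates)
General solution: y = e^(2x)(C₁cos(4x) + C₂sin(4x))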